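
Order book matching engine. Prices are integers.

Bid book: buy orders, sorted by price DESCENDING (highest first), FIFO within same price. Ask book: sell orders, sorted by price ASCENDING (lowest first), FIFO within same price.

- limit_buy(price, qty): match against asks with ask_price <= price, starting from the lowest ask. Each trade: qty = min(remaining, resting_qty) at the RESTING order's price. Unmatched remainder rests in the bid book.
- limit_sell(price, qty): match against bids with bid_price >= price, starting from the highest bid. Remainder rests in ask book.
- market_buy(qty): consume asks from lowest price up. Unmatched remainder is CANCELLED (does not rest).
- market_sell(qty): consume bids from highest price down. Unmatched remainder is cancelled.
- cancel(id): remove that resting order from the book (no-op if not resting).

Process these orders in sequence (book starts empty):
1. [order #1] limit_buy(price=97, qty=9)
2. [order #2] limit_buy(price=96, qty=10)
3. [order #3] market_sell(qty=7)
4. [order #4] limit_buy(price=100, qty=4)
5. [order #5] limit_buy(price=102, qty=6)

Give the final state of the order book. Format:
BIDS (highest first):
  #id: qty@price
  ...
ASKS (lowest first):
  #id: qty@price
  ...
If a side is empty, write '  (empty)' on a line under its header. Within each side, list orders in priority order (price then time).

Answer: BIDS (highest first):
  #5: 6@102
  #4: 4@100
  #1: 2@97
  #2: 10@96
ASKS (lowest first):
  (empty)

Derivation:
After op 1 [order #1] limit_buy(price=97, qty=9): fills=none; bids=[#1:9@97] asks=[-]
After op 2 [order #2] limit_buy(price=96, qty=10): fills=none; bids=[#1:9@97 #2:10@96] asks=[-]
After op 3 [order #3] market_sell(qty=7): fills=#1x#3:7@97; bids=[#1:2@97 #2:10@96] asks=[-]
After op 4 [order #4] limit_buy(price=100, qty=4): fills=none; bids=[#4:4@100 #1:2@97 #2:10@96] asks=[-]
After op 5 [order #5] limit_buy(price=102, qty=6): fills=none; bids=[#5:6@102 #4:4@100 #1:2@97 #2:10@96] asks=[-]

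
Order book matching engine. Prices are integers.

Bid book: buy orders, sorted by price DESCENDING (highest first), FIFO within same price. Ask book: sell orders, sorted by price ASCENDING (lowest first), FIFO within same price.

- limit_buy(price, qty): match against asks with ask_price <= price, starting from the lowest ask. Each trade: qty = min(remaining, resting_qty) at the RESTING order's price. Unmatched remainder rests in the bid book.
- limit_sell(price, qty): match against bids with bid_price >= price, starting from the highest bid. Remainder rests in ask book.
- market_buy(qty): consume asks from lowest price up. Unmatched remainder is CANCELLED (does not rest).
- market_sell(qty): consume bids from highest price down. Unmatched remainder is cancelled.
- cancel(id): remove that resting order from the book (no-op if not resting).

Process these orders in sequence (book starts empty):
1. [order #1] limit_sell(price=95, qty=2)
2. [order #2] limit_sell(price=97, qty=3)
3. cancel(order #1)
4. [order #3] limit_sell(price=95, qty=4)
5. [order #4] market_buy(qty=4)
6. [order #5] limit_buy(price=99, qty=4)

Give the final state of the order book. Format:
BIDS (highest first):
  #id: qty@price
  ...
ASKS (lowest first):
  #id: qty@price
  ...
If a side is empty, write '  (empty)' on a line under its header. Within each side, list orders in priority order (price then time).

After op 1 [order #1] limit_sell(price=95, qty=2): fills=none; bids=[-] asks=[#1:2@95]
After op 2 [order #2] limit_sell(price=97, qty=3): fills=none; bids=[-] asks=[#1:2@95 #2:3@97]
After op 3 cancel(order #1): fills=none; bids=[-] asks=[#2:3@97]
After op 4 [order #3] limit_sell(price=95, qty=4): fills=none; bids=[-] asks=[#3:4@95 #2:3@97]
After op 5 [order #4] market_buy(qty=4): fills=#4x#3:4@95; bids=[-] asks=[#2:3@97]
After op 6 [order #5] limit_buy(price=99, qty=4): fills=#5x#2:3@97; bids=[#5:1@99] asks=[-]

Answer: BIDS (highest first):
  #5: 1@99
ASKS (lowest first):
  (empty)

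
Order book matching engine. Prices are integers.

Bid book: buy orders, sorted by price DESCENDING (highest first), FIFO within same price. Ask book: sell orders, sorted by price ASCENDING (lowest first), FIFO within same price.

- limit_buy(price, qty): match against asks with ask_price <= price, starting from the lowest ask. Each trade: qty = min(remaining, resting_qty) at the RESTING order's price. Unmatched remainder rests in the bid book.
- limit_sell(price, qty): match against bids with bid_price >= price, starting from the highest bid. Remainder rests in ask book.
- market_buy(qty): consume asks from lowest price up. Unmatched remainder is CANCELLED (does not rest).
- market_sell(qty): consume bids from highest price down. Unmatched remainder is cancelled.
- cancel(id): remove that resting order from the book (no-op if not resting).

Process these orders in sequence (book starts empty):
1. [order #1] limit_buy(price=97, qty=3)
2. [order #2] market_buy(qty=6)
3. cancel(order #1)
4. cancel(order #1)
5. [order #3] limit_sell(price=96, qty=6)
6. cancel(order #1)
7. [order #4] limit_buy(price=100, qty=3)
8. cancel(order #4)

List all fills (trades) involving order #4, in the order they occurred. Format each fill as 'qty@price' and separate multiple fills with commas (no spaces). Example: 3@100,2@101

Answer: 3@96

Derivation:
After op 1 [order #1] limit_buy(price=97, qty=3): fills=none; bids=[#1:3@97] asks=[-]
After op 2 [order #2] market_buy(qty=6): fills=none; bids=[#1:3@97] asks=[-]
After op 3 cancel(order #1): fills=none; bids=[-] asks=[-]
After op 4 cancel(order #1): fills=none; bids=[-] asks=[-]
After op 5 [order #3] limit_sell(price=96, qty=6): fills=none; bids=[-] asks=[#3:6@96]
After op 6 cancel(order #1): fills=none; bids=[-] asks=[#3:6@96]
After op 7 [order #4] limit_buy(price=100, qty=3): fills=#4x#3:3@96; bids=[-] asks=[#3:3@96]
After op 8 cancel(order #4): fills=none; bids=[-] asks=[#3:3@96]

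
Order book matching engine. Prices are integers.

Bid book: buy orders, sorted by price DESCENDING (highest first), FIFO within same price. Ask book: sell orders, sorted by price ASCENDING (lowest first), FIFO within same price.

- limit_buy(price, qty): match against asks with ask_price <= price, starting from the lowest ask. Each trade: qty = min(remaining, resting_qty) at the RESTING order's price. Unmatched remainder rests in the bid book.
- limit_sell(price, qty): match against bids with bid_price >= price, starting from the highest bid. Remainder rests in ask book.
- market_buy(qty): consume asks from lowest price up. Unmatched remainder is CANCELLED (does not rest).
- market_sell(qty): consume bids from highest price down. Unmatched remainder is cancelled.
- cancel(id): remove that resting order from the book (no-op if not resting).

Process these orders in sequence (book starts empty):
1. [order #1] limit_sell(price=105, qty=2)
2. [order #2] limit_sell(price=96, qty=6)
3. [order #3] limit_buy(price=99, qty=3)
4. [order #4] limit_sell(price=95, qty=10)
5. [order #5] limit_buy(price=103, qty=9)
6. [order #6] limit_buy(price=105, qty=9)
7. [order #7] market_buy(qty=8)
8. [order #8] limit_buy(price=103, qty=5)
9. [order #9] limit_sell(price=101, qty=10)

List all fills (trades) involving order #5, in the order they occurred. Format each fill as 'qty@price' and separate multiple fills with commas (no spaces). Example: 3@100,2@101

After op 1 [order #1] limit_sell(price=105, qty=2): fills=none; bids=[-] asks=[#1:2@105]
After op 2 [order #2] limit_sell(price=96, qty=6): fills=none; bids=[-] asks=[#2:6@96 #1:2@105]
After op 3 [order #3] limit_buy(price=99, qty=3): fills=#3x#2:3@96; bids=[-] asks=[#2:3@96 #1:2@105]
After op 4 [order #4] limit_sell(price=95, qty=10): fills=none; bids=[-] asks=[#4:10@95 #2:3@96 #1:2@105]
After op 5 [order #5] limit_buy(price=103, qty=9): fills=#5x#4:9@95; bids=[-] asks=[#4:1@95 #2:3@96 #1:2@105]
After op 6 [order #6] limit_buy(price=105, qty=9): fills=#6x#4:1@95 #6x#2:3@96 #6x#1:2@105; bids=[#6:3@105] asks=[-]
After op 7 [order #7] market_buy(qty=8): fills=none; bids=[#6:3@105] asks=[-]
After op 8 [order #8] limit_buy(price=103, qty=5): fills=none; bids=[#6:3@105 #8:5@103] asks=[-]
After op 9 [order #9] limit_sell(price=101, qty=10): fills=#6x#9:3@105 #8x#9:5@103; bids=[-] asks=[#9:2@101]

Answer: 9@95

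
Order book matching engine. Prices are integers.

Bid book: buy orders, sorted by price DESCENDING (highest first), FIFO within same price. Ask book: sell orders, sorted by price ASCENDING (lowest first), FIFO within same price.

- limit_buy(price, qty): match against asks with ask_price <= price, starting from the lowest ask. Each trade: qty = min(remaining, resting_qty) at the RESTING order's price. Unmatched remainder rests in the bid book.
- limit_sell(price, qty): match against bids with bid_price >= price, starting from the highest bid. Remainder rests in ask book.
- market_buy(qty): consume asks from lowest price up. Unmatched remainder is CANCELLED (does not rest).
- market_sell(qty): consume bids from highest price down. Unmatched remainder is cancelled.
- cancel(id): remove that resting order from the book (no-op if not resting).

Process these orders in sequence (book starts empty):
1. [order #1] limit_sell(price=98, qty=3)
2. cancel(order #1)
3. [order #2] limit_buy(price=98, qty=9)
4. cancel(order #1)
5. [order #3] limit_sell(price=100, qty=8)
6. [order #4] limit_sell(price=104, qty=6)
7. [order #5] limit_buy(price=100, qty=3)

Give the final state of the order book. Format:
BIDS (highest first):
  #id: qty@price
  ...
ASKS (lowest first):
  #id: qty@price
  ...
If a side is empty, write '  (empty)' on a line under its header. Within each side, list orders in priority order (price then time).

After op 1 [order #1] limit_sell(price=98, qty=3): fills=none; bids=[-] asks=[#1:3@98]
After op 2 cancel(order #1): fills=none; bids=[-] asks=[-]
After op 3 [order #2] limit_buy(price=98, qty=9): fills=none; bids=[#2:9@98] asks=[-]
After op 4 cancel(order #1): fills=none; bids=[#2:9@98] asks=[-]
After op 5 [order #3] limit_sell(price=100, qty=8): fills=none; bids=[#2:9@98] asks=[#3:8@100]
After op 6 [order #4] limit_sell(price=104, qty=6): fills=none; bids=[#2:9@98] asks=[#3:8@100 #4:6@104]
After op 7 [order #5] limit_buy(price=100, qty=3): fills=#5x#3:3@100; bids=[#2:9@98] asks=[#3:5@100 #4:6@104]

Answer: BIDS (highest first):
  #2: 9@98
ASKS (lowest first):
  #3: 5@100
  #4: 6@104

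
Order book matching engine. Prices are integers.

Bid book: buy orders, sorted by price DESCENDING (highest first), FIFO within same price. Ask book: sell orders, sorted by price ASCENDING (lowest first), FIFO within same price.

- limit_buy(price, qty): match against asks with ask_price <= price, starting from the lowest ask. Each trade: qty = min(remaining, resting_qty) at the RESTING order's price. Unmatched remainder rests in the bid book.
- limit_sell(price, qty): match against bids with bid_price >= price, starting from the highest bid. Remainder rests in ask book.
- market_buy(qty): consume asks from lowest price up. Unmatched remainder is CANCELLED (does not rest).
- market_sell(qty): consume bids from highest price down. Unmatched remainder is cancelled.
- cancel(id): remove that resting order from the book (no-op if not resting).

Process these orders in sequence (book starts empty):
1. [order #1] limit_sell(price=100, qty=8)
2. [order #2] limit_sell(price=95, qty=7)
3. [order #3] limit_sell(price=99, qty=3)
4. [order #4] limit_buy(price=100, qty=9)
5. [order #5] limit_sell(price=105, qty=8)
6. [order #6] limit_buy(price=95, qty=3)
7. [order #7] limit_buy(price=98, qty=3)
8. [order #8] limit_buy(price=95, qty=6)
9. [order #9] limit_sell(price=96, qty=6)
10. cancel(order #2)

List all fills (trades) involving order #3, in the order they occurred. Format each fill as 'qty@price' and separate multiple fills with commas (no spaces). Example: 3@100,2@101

After op 1 [order #1] limit_sell(price=100, qty=8): fills=none; bids=[-] asks=[#1:8@100]
After op 2 [order #2] limit_sell(price=95, qty=7): fills=none; bids=[-] asks=[#2:7@95 #1:8@100]
After op 3 [order #3] limit_sell(price=99, qty=3): fills=none; bids=[-] asks=[#2:7@95 #3:3@99 #1:8@100]
After op 4 [order #4] limit_buy(price=100, qty=9): fills=#4x#2:7@95 #4x#3:2@99; bids=[-] asks=[#3:1@99 #1:8@100]
After op 5 [order #5] limit_sell(price=105, qty=8): fills=none; bids=[-] asks=[#3:1@99 #1:8@100 #5:8@105]
After op 6 [order #6] limit_buy(price=95, qty=3): fills=none; bids=[#6:3@95] asks=[#3:1@99 #1:8@100 #5:8@105]
After op 7 [order #7] limit_buy(price=98, qty=3): fills=none; bids=[#7:3@98 #6:3@95] asks=[#3:1@99 #1:8@100 #5:8@105]
After op 8 [order #8] limit_buy(price=95, qty=6): fills=none; bids=[#7:3@98 #6:3@95 #8:6@95] asks=[#3:1@99 #1:8@100 #5:8@105]
After op 9 [order #9] limit_sell(price=96, qty=6): fills=#7x#9:3@98; bids=[#6:3@95 #8:6@95] asks=[#9:3@96 #3:1@99 #1:8@100 #5:8@105]
After op 10 cancel(order #2): fills=none; bids=[#6:3@95 #8:6@95] asks=[#9:3@96 #3:1@99 #1:8@100 #5:8@105]

Answer: 2@99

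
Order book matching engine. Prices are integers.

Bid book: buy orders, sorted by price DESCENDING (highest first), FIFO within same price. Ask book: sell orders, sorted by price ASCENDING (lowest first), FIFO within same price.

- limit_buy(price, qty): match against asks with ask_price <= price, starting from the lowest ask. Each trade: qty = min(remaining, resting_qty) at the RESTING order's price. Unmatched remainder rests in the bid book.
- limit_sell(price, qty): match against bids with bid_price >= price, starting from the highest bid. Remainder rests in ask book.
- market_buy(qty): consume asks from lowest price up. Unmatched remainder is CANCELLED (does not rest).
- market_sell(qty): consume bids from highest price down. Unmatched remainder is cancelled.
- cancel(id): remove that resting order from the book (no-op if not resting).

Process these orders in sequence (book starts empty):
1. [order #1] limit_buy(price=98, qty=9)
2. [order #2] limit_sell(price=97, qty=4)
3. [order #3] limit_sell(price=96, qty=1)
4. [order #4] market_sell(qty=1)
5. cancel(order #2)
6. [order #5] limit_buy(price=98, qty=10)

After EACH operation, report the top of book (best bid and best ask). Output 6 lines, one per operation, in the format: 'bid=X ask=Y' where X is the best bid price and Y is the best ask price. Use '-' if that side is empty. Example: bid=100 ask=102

After op 1 [order #1] limit_buy(price=98, qty=9): fills=none; bids=[#1:9@98] asks=[-]
After op 2 [order #2] limit_sell(price=97, qty=4): fills=#1x#2:4@98; bids=[#1:5@98] asks=[-]
After op 3 [order #3] limit_sell(price=96, qty=1): fills=#1x#3:1@98; bids=[#1:4@98] asks=[-]
After op 4 [order #4] market_sell(qty=1): fills=#1x#4:1@98; bids=[#1:3@98] asks=[-]
After op 5 cancel(order #2): fills=none; bids=[#1:3@98] asks=[-]
After op 6 [order #5] limit_buy(price=98, qty=10): fills=none; bids=[#1:3@98 #5:10@98] asks=[-]

Answer: bid=98 ask=-
bid=98 ask=-
bid=98 ask=-
bid=98 ask=-
bid=98 ask=-
bid=98 ask=-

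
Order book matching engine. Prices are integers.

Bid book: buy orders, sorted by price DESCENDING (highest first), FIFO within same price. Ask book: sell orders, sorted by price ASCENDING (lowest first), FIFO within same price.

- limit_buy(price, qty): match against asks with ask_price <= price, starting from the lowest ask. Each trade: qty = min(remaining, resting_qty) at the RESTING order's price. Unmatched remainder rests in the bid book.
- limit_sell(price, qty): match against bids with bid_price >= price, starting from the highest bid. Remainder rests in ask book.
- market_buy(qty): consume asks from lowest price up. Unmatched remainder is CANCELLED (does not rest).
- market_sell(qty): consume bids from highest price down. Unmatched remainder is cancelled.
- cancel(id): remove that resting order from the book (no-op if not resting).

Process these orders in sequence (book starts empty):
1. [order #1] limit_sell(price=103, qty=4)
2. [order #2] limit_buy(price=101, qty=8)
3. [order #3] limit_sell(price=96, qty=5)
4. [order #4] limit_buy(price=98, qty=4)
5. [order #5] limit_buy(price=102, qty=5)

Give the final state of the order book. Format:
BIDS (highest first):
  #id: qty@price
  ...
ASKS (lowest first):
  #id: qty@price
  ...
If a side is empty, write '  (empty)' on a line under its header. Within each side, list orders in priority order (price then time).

After op 1 [order #1] limit_sell(price=103, qty=4): fills=none; bids=[-] asks=[#1:4@103]
After op 2 [order #2] limit_buy(price=101, qty=8): fills=none; bids=[#2:8@101] asks=[#1:4@103]
After op 3 [order #3] limit_sell(price=96, qty=5): fills=#2x#3:5@101; bids=[#2:3@101] asks=[#1:4@103]
After op 4 [order #4] limit_buy(price=98, qty=4): fills=none; bids=[#2:3@101 #4:4@98] asks=[#1:4@103]
After op 5 [order #5] limit_buy(price=102, qty=5): fills=none; bids=[#5:5@102 #2:3@101 #4:4@98] asks=[#1:4@103]

Answer: BIDS (highest first):
  #5: 5@102
  #2: 3@101
  #4: 4@98
ASKS (lowest first):
  #1: 4@103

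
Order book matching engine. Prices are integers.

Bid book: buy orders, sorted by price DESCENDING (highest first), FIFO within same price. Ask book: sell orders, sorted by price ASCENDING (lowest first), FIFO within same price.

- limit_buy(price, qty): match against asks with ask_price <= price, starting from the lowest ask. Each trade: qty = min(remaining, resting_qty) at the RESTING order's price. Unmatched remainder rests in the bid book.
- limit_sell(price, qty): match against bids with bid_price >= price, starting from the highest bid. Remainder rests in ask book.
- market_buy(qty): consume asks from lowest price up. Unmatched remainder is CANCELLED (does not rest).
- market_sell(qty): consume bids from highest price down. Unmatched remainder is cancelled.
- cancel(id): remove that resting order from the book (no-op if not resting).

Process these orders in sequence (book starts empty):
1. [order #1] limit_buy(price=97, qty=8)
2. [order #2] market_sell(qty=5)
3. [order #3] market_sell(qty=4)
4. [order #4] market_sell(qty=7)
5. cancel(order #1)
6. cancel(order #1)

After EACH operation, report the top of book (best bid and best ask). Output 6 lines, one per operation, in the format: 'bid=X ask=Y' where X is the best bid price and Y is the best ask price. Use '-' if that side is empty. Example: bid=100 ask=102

Answer: bid=97 ask=-
bid=97 ask=-
bid=- ask=-
bid=- ask=-
bid=- ask=-
bid=- ask=-

Derivation:
After op 1 [order #1] limit_buy(price=97, qty=8): fills=none; bids=[#1:8@97] asks=[-]
After op 2 [order #2] market_sell(qty=5): fills=#1x#2:5@97; bids=[#1:3@97] asks=[-]
After op 3 [order #3] market_sell(qty=4): fills=#1x#3:3@97; bids=[-] asks=[-]
After op 4 [order #4] market_sell(qty=7): fills=none; bids=[-] asks=[-]
After op 5 cancel(order #1): fills=none; bids=[-] asks=[-]
After op 6 cancel(order #1): fills=none; bids=[-] asks=[-]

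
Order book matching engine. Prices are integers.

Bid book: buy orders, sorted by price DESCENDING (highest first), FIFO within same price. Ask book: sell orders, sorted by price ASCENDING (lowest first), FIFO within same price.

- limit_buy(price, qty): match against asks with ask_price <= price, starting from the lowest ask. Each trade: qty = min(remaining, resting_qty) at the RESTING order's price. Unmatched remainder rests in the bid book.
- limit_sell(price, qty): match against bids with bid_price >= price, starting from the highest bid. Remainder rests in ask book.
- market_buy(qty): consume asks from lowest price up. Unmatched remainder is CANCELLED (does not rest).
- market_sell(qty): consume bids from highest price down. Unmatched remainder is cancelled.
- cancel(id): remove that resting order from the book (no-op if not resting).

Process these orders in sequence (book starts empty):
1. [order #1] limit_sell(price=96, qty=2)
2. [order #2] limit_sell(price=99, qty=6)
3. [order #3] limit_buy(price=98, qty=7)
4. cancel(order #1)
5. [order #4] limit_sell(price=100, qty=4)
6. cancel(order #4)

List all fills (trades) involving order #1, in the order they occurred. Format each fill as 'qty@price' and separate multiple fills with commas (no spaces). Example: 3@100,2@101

Answer: 2@96

Derivation:
After op 1 [order #1] limit_sell(price=96, qty=2): fills=none; bids=[-] asks=[#1:2@96]
After op 2 [order #2] limit_sell(price=99, qty=6): fills=none; bids=[-] asks=[#1:2@96 #2:6@99]
After op 3 [order #3] limit_buy(price=98, qty=7): fills=#3x#1:2@96; bids=[#3:5@98] asks=[#2:6@99]
After op 4 cancel(order #1): fills=none; bids=[#3:5@98] asks=[#2:6@99]
After op 5 [order #4] limit_sell(price=100, qty=4): fills=none; bids=[#3:5@98] asks=[#2:6@99 #4:4@100]
After op 6 cancel(order #4): fills=none; bids=[#3:5@98] asks=[#2:6@99]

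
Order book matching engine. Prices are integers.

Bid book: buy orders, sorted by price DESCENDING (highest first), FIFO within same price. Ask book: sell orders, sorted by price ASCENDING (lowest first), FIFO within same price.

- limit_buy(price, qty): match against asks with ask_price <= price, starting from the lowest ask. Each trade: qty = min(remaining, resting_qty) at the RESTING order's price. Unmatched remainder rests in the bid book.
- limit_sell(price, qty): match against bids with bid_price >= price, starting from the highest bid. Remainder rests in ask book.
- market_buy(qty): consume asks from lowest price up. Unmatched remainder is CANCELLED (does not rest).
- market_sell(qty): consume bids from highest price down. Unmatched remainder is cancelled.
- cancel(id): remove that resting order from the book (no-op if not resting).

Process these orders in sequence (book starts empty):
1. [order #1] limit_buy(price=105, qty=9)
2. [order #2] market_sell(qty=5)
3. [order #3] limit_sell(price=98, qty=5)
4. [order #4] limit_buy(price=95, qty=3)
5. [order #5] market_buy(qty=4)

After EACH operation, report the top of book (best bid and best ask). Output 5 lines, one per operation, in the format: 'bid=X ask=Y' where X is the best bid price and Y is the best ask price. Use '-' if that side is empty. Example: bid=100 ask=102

After op 1 [order #1] limit_buy(price=105, qty=9): fills=none; bids=[#1:9@105] asks=[-]
After op 2 [order #2] market_sell(qty=5): fills=#1x#2:5@105; bids=[#1:4@105] asks=[-]
After op 3 [order #3] limit_sell(price=98, qty=5): fills=#1x#3:4@105; bids=[-] asks=[#3:1@98]
After op 4 [order #4] limit_buy(price=95, qty=3): fills=none; bids=[#4:3@95] asks=[#3:1@98]
After op 5 [order #5] market_buy(qty=4): fills=#5x#3:1@98; bids=[#4:3@95] asks=[-]

Answer: bid=105 ask=-
bid=105 ask=-
bid=- ask=98
bid=95 ask=98
bid=95 ask=-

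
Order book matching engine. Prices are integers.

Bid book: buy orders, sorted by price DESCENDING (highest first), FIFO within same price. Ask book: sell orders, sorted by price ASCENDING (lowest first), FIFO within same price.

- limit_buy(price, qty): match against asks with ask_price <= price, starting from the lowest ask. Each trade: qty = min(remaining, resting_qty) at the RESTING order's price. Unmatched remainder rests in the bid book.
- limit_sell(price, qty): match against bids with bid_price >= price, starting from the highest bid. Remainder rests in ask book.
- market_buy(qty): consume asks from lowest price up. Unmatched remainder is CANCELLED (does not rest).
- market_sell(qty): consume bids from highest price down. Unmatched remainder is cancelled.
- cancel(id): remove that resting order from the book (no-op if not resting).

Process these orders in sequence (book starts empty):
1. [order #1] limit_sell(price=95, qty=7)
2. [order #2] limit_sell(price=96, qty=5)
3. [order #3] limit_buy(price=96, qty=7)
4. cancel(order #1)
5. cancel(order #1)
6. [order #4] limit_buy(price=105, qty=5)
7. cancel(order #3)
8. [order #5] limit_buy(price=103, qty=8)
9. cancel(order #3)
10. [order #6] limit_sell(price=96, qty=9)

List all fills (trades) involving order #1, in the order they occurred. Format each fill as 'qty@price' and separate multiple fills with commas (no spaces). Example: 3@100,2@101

Answer: 7@95

Derivation:
After op 1 [order #1] limit_sell(price=95, qty=7): fills=none; bids=[-] asks=[#1:7@95]
After op 2 [order #2] limit_sell(price=96, qty=5): fills=none; bids=[-] asks=[#1:7@95 #2:5@96]
After op 3 [order #3] limit_buy(price=96, qty=7): fills=#3x#1:7@95; bids=[-] asks=[#2:5@96]
After op 4 cancel(order #1): fills=none; bids=[-] asks=[#2:5@96]
After op 5 cancel(order #1): fills=none; bids=[-] asks=[#2:5@96]
After op 6 [order #4] limit_buy(price=105, qty=5): fills=#4x#2:5@96; bids=[-] asks=[-]
After op 7 cancel(order #3): fills=none; bids=[-] asks=[-]
After op 8 [order #5] limit_buy(price=103, qty=8): fills=none; bids=[#5:8@103] asks=[-]
After op 9 cancel(order #3): fills=none; bids=[#5:8@103] asks=[-]
After op 10 [order #6] limit_sell(price=96, qty=9): fills=#5x#6:8@103; bids=[-] asks=[#6:1@96]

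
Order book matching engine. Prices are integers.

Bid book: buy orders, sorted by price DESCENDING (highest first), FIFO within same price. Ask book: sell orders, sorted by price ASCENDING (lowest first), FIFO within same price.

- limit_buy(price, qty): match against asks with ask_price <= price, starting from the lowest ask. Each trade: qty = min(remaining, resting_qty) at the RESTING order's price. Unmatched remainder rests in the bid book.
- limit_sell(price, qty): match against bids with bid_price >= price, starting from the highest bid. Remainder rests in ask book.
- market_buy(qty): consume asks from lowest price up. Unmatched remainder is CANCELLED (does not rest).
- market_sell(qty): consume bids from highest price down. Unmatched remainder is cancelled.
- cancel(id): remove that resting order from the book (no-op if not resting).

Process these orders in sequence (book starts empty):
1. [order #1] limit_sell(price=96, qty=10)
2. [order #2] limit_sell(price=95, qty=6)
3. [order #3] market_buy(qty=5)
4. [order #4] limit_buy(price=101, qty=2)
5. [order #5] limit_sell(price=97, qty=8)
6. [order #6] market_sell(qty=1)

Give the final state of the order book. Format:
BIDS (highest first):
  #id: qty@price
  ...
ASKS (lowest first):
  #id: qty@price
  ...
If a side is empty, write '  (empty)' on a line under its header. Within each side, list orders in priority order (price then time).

After op 1 [order #1] limit_sell(price=96, qty=10): fills=none; bids=[-] asks=[#1:10@96]
After op 2 [order #2] limit_sell(price=95, qty=6): fills=none; bids=[-] asks=[#2:6@95 #1:10@96]
After op 3 [order #3] market_buy(qty=5): fills=#3x#2:5@95; bids=[-] asks=[#2:1@95 #1:10@96]
After op 4 [order #4] limit_buy(price=101, qty=2): fills=#4x#2:1@95 #4x#1:1@96; bids=[-] asks=[#1:9@96]
After op 5 [order #5] limit_sell(price=97, qty=8): fills=none; bids=[-] asks=[#1:9@96 #5:8@97]
After op 6 [order #6] market_sell(qty=1): fills=none; bids=[-] asks=[#1:9@96 #5:8@97]

Answer: BIDS (highest first):
  (empty)
ASKS (lowest first):
  #1: 9@96
  #5: 8@97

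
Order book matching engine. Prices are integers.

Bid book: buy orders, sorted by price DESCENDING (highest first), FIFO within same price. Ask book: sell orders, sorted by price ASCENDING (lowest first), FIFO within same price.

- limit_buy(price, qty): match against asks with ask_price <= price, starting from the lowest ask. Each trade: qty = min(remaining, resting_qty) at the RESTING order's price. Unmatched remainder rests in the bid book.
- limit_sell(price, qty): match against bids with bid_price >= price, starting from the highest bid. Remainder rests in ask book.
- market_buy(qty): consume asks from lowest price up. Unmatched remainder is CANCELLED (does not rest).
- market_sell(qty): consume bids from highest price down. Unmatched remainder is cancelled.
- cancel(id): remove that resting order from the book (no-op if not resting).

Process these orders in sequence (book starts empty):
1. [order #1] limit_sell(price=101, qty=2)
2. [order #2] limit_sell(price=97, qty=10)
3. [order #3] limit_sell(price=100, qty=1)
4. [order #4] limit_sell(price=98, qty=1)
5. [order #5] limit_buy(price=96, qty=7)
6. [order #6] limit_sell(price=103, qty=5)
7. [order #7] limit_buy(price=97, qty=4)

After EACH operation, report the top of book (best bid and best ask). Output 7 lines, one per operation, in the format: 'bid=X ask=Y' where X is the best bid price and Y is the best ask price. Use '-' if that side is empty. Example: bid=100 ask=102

Answer: bid=- ask=101
bid=- ask=97
bid=- ask=97
bid=- ask=97
bid=96 ask=97
bid=96 ask=97
bid=96 ask=97

Derivation:
After op 1 [order #1] limit_sell(price=101, qty=2): fills=none; bids=[-] asks=[#1:2@101]
After op 2 [order #2] limit_sell(price=97, qty=10): fills=none; bids=[-] asks=[#2:10@97 #1:2@101]
After op 3 [order #3] limit_sell(price=100, qty=1): fills=none; bids=[-] asks=[#2:10@97 #3:1@100 #1:2@101]
After op 4 [order #4] limit_sell(price=98, qty=1): fills=none; bids=[-] asks=[#2:10@97 #4:1@98 #3:1@100 #1:2@101]
After op 5 [order #5] limit_buy(price=96, qty=7): fills=none; bids=[#5:7@96] asks=[#2:10@97 #4:1@98 #3:1@100 #1:2@101]
After op 6 [order #6] limit_sell(price=103, qty=5): fills=none; bids=[#5:7@96] asks=[#2:10@97 #4:1@98 #3:1@100 #1:2@101 #6:5@103]
After op 7 [order #7] limit_buy(price=97, qty=4): fills=#7x#2:4@97; bids=[#5:7@96] asks=[#2:6@97 #4:1@98 #3:1@100 #1:2@101 #6:5@103]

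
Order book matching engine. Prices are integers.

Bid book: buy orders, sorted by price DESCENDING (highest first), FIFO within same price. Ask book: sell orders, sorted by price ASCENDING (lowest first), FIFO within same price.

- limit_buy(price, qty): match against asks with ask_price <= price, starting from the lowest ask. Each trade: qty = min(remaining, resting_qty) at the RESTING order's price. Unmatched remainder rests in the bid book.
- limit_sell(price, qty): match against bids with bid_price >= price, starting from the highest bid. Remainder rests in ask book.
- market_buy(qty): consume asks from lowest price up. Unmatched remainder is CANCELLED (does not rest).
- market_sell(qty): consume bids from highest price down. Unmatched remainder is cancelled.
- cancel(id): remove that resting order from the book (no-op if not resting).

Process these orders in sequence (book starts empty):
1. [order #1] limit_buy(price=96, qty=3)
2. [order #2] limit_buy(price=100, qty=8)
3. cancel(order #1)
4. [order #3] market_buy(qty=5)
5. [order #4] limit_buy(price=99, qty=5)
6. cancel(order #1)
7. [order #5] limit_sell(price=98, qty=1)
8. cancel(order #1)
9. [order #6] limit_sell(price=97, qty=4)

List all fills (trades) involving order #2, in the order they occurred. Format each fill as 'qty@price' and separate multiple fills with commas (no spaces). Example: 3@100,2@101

After op 1 [order #1] limit_buy(price=96, qty=3): fills=none; bids=[#1:3@96] asks=[-]
After op 2 [order #2] limit_buy(price=100, qty=8): fills=none; bids=[#2:8@100 #1:3@96] asks=[-]
After op 3 cancel(order #1): fills=none; bids=[#2:8@100] asks=[-]
After op 4 [order #3] market_buy(qty=5): fills=none; bids=[#2:8@100] asks=[-]
After op 5 [order #4] limit_buy(price=99, qty=5): fills=none; bids=[#2:8@100 #4:5@99] asks=[-]
After op 6 cancel(order #1): fills=none; bids=[#2:8@100 #4:5@99] asks=[-]
After op 7 [order #5] limit_sell(price=98, qty=1): fills=#2x#5:1@100; bids=[#2:7@100 #4:5@99] asks=[-]
After op 8 cancel(order #1): fills=none; bids=[#2:7@100 #4:5@99] asks=[-]
After op 9 [order #6] limit_sell(price=97, qty=4): fills=#2x#6:4@100; bids=[#2:3@100 #4:5@99] asks=[-]

Answer: 1@100,4@100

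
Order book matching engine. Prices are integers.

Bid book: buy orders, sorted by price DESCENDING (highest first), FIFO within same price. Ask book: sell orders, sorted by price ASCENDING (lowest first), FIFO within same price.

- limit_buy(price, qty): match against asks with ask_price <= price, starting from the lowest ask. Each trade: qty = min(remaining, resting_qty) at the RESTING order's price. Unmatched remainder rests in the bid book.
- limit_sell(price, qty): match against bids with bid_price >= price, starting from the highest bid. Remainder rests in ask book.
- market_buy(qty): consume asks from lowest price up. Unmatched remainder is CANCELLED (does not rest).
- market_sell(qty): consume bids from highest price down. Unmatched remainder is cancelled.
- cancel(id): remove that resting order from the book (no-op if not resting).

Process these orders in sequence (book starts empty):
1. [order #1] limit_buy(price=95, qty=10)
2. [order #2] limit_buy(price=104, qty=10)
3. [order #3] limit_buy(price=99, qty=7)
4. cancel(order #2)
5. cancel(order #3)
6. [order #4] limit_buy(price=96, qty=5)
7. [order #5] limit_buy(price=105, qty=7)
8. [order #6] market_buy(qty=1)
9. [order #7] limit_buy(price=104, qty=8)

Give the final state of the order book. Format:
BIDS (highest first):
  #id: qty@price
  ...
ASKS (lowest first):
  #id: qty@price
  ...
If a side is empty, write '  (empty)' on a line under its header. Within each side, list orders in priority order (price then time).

Answer: BIDS (highest first):
  #5: 7@105
  #7: 8@104
  #4: 5@96
  #1: 10@95
ASKS (lowest first):
  (empty)

Derivation:
After op 1 [order #1] limit_buy(price=95, qty=10): fills=none; bids=[#1:10@95] asks=[-]
After op 2 [order #2] limit_buy(price=104, qty=10): fills=none; bids=[#2:10@104 #1:10@95] asks=[-]
After op 3 [order #3] limit_buy(price=99, qty=7): fills=none; bids=[#2:10@104 #3:7@99 #1:10@95] asks=[-]
After op 4 cancel(order #2): fills=none; bids=[#3:7@99 #1:10@95] asks=[-]
After op 5 cancel(order #3): fills=none; bids=[#1:10@95] asks=[-]
After op 6 [order #4] limit_buy(price=96, qty=5): fills=none; bids=[#4:5@96 #1:10@95] asks=[-]
After op 7 [order #5] limit_buy(price=105, qty=7): fills=none; bids=[#5:7@105 #4:5@96 #1:10@95] asks=[-]
After op 8 [order #6] market_buy(qty=1): fills=none; bids=[#5:7@105 #4:5@96 #1:10@95] asks=[-]
After op 9 [order #7] limit_buy(price=104, qty=8): fills=none; bids=[#5:7@105 #7:8@104 #4:5@96 #1:10@95] asks=[-]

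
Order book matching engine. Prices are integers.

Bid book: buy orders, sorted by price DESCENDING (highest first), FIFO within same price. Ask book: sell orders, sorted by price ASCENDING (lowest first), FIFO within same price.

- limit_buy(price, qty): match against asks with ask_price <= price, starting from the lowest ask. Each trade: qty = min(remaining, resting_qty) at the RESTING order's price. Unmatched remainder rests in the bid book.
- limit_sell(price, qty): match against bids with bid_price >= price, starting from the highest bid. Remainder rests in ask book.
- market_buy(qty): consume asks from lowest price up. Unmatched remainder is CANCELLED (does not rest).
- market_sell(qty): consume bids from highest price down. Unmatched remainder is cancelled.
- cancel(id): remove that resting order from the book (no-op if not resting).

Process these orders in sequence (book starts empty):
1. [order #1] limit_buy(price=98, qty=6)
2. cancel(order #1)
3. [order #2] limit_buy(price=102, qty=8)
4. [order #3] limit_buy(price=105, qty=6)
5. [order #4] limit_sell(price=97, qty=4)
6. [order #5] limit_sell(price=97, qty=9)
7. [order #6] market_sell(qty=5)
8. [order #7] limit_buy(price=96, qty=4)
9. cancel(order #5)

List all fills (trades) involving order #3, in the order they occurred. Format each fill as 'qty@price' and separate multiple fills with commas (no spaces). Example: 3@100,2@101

Answer: 4@105,2@105

Derivation:
After op 1 [order #1] limit_buy(price=98, qty=6): fills=none; bids=[#1:6@98] asks=[-]
After op 2 cancel(order #1): fills=none; bids=[-] asks=[-]
After op 3 [order #2] limit_buy(price=102, qty=8): fills=none; bids=[#2:8@102] asks=[-]
After op 4 [order #3] limit_buy(price=105, qty=6): fills=none; bids=[#3:6@105 #2:8@102] asks=[-]
After op 5 [order #4] limit_sell(price=97, qty=4): fills=#3x#4:4@105; bids=[#3:2@105 #2:8@102] asks=[-]
After op 6 [order #5] limit_sell(price=97, qty=9): fills=#3x#5:2@105 #2x#5:7@102; bids=[#2:1@102] asks=[-]
After op 7 [order #6] market_sell(qty=5): fills=#2x#6:1@102; bids=[-] asks=[-]
After op 8 [order #7] limit_buy(price=96, qty=4): fills=none; bids=[#7:4@96] asks=[-]
After op 9 cancel(order #5): fills=none; bids=[#7:4@96] asks=[-]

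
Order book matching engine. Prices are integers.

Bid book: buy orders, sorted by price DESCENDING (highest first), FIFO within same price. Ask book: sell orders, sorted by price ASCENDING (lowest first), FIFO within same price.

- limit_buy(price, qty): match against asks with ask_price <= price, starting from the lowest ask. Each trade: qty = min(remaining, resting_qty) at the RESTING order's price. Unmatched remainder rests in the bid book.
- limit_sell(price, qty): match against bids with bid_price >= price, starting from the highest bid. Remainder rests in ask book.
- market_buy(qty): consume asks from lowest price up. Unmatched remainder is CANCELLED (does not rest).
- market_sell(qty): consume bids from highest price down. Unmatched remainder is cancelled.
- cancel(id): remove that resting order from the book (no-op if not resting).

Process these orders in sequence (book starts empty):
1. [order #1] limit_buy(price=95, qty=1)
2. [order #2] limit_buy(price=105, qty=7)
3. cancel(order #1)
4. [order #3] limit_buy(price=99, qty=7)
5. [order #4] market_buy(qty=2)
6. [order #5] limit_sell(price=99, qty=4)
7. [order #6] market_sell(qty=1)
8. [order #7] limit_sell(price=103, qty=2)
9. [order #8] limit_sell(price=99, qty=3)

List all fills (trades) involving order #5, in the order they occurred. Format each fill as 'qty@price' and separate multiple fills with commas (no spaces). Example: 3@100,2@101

After op 1 [order #1] limit_buy(price=95, qty=1): fills=none; bids=[#1:1@95] asks=[-]
After op 2 [order #2] limit_buy(price=105, qty=7): fills=none; bids=[#2:7@105 #1:1@95] asks=[-]
After op 3 cancel(order #1): fills=none; bids=[#2:7@105] asks=[-]
After op 4 [order #3] limit_buy(price=99, qty=7): fills=none; bids=[#2:7@105 #3:7@99] asks=[-]
After op 5 [order #4] market_buy(qty=2): fills=none; bids=[#2:7@105 #3:7@99] asks=[-]
After op 6 [order #5] limit_sell(price=99, qty=4): fills=#2x#5:4@105; bids=[#2:3@105 #3:7@99] asks=[-]
After op 7 [order #6] market_sell(qty=1): fills=#2x#6:1@105; bids=[#2:2@105 #3:7@99] asks=[-]
After op 8 [order #7] limit_sell(price=103, qty=2): fills=#2x#7:2@105; bids=[#3:7@99] asks=[-]
After op 9 [order #8] limit_sell(price=99, qty=3): fills=#3x#8:3@99; bids=[#3:4@99] asks=[-]

Answer: 4@105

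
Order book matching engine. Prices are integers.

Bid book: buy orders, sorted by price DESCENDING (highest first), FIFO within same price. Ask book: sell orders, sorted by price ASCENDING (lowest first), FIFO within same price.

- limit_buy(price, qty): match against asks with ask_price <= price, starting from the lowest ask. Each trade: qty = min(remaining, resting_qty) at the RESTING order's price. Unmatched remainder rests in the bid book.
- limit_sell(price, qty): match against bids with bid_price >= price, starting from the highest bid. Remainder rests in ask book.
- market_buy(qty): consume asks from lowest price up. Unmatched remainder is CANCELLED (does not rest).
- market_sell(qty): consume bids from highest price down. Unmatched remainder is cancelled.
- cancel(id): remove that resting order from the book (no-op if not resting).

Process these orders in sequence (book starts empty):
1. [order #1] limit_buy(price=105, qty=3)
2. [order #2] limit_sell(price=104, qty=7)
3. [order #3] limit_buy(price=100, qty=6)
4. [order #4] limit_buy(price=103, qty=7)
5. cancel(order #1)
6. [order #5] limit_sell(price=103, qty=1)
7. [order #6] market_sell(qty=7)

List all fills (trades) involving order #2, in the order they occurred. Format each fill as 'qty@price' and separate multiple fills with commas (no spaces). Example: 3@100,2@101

Answer: 3@105

Derivation:
After op 1 [order #1] limit_buy(price=105, qty=3): fills=none; bids=[#1:3@105] asks=[-]
After op 2 [order #2] limit_sell(price=104, qty=7): fills=#1x#2:3@105; bids=[-] asks=[#2:4@104]
After op 3 [order #3] limit_buy(price=100, qty=6): fills=none; bids=[#3:6@100] asks=[#2:4@104]
After op 4 [order #4] limit_buy(price=103, qty=7): fills=none; bids=[#4:7@103 #3:6@100] asks=[#2:4@104]
After op 5 cancel(order #1): fills=none; bids=[#4:7@103 #3:6@100] asks=[#2:4@104]
After op 6 [order #5] limit_sell(price=103, qty=1): fills=#4x#5:1@103; bids=[#4:6@103 #3:6@100] asks=[#2:4@104]
After op 7 [order #6] market_sell(qty=7): fills=#4x#6:6@103 #3x#6:1@100; bids=[#3:5@100] asks=[#2:4@104]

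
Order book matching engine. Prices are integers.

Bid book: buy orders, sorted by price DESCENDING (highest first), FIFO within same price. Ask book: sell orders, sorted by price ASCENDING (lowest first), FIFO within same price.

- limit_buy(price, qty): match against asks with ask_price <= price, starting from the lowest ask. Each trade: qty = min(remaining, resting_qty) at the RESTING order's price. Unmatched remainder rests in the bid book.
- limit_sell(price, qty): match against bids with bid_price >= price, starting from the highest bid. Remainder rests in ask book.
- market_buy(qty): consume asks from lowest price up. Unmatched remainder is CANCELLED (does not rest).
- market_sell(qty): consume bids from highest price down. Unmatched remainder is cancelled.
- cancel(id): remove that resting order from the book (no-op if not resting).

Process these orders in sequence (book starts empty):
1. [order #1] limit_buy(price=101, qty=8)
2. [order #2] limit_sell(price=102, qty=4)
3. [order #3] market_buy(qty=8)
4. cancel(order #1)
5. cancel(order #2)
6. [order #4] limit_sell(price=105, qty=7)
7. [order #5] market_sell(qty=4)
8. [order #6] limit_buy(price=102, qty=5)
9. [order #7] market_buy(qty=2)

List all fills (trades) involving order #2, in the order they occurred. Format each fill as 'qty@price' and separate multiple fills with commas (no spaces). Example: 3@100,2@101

Answer: 4@102

Derivation:
After op 1 [order #1] limit_buy(price=101, qty=8): fills=none; bids=[#1:8@101] asks=[-]
After op 2 [order #2] limit_sell(price=102, qty=4): fills=none; bids=[#1:8@101] asks=[#2:4@102]
After op 3 [order #3] market_buy(qty=8): fills=#3x#2:4@102; bids=[#1:8@101] asks=[-]
After op 4 cancel(order #1): fills=none; bids=[-] asks=[-]
After op 5 cancel(order #2): fills=none; bids=[-] asks=[-]
After op 6 [order #4] limit_sell(price=105, qty=7): fills=none; bids=[-] asks=[#4:7@105]
After op 7 [order #5] market_sell(qty=4): fills=none; bids=[-] asks=[#4:7@105]
After op 8 [order #6] limit_buy(price=102, qty=5): fills=none; bids=[#6:5@102] asks=[#4:7@105]
After op 9 [order #7] market_buy(qty=2): fills=#7x#4:2@105; bids=[#6:5@102] asks=[#4:5@105]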